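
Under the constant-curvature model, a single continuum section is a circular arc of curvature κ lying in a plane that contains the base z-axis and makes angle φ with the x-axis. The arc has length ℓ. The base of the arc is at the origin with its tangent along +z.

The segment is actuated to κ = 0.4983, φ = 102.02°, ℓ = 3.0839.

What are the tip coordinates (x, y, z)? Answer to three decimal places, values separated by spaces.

θ = κ·ℓ = 0.4983 × 3.0839 = 1.53671 rad
ρ = (1 − cos θ)/κ = (1 − 0.03408)/0.4983 = 1.93843
z = sin θ / κ = 0.99942/0.4983 = 2.00566
x = ρ cos φ = 1.93843 × cos(102.02°) = -0.40368
y = ρ sin φ = 1.93843 × sin(102.02°) = 1.89593

-0.404 1.896 2.006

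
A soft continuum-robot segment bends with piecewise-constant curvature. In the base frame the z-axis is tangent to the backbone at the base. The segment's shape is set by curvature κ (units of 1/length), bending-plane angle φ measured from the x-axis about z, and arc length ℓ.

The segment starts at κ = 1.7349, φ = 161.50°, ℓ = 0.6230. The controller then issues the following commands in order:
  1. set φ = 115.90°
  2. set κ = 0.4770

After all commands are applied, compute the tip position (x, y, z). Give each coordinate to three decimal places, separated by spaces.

initial: κ=1.7349, φ=161.50°, ℓ=0.6230
cmd 1: set φ=115.90° → (κ,φ,ℓ)=(1.7349,115.90°,0.6230) → tip=(-0.1333,0.2745,0.5086)
cmd 2: set κ=0.4770 → (κ,φ,ℓ)=(0.4770,115.90°,0.6230) → tip=(-0.0401,0.0827,0.6139)

-0.040 0.083 0.614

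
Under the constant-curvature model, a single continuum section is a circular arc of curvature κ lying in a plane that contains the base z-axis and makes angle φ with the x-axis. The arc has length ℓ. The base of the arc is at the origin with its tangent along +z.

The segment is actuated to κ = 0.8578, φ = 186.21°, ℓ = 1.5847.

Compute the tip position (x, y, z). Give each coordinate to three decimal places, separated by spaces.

θ = κ·ℓ = 0.8578 × 1.5847 = 1.35936 rad
ρ = (1 − cos θ)/κ = (1 − 0.20987)/0.8578 = 0.92111
z = sin θ / κ = 0.97773/0.8578 = 1.13981
x = ρ cos φ = 0.92111 × cos(186.21°) = -0.91571
y = ρ sin φ = 0.92111 × sin(186.21°) = -0.09964

-0.916 -0.100 1.140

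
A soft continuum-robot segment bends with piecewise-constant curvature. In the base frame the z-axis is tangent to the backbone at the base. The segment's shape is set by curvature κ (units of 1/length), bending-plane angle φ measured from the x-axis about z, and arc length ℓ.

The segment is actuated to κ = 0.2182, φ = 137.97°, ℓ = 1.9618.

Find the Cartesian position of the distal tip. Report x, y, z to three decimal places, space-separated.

-0.307 0.277 1.902

θ = κ·ℓ = 0.2182 × 1.9618 = 0.42806 rad
ρ = (1 − cos θ)/κ = (1 − 0.90977)/0.2182 = 0.41352
z = sin θ / κ = 0.41511/0.2182 = 1.90243
x = ρ cos φ = 0.41352 × cos(137.97°) = -0.30716
y = ρ sin φ = 0.41352 × sin(137.97°) = 0.27686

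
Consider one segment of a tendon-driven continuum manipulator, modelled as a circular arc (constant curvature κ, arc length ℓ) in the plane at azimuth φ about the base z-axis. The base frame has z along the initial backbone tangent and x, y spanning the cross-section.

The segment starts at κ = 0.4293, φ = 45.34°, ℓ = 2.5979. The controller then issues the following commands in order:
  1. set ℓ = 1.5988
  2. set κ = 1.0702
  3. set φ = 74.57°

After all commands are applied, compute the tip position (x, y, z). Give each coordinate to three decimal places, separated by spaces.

initial: κ=0.4293, φ=45.34°, ℓ=2.5979
cmd 1: set ℓ=1.5988 → (κ,φ,ℓ)=(0.4293,45.34°,1.5988) → tip=(0.3708,0.3752,1.4762)
cmd 2: set κ=1.0702 → (κ,φ,ℓ)=(1.0702,45.34°,1.5988) → tip=(0.7486,0.7575,0.9252)
cmd 3: set φ=74.57° → (κ,φ,ℓ)=(1.0702,74.57°,1.5988) → tip=(0.2834,1.0266,0.9252)

0.283 1.027 0.925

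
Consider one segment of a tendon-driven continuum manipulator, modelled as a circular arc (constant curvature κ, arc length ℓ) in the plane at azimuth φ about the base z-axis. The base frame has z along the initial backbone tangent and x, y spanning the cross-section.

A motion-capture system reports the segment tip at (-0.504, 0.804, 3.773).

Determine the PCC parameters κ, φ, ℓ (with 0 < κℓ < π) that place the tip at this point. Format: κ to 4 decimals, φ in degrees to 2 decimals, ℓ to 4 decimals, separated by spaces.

ρ = √(x²+y²) = √(-0.504² + 0.804²) = 0.94891
φ = atan2(y, x) mod 360° = atan2(0.804, -0.504) = 122.0822°
|p|² = ρ² + z² = 0.94891² + 3.773² = 15.13596
κ = 2ρ / |p|² = 2×0.94891 / 15.13596 = 0.12538
θ = 2·atan2(ρ, z) = 2·atan2(0.94891, 3.773) = 0.49278 rad
ℓ = θ/κ = 0.49278/0.12538 = 3.93014

0.1254 122.08 3.9301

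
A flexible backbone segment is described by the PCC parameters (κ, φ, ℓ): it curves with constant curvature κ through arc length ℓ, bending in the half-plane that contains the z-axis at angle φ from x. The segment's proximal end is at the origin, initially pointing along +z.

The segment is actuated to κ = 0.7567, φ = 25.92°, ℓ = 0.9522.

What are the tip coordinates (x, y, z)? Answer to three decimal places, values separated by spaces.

0.295 0.144 0.872

θ = κ·ℓ = 0.7567 × 0.9522 = 0.72053 rad
ρ = (1 − cos θ)/κ = (1 − 0.75146)/0.7567 = 0.32846
z = sin θ / κ = 0.65978/0.7567 = 0.87192
x = ρ cos φ = 0.32846 × cos(25.92°) = 0.29542
y = ρ sin φ = 0.32846 × sin(25.92°) = 0.14357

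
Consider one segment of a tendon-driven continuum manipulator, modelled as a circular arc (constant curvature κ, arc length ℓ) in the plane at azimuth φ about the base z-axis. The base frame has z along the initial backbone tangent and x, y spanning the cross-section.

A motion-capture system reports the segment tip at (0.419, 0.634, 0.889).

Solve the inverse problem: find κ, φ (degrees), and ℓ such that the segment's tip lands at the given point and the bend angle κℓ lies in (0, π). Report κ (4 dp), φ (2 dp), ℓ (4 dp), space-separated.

1.1112 56.54 1.2731

ρ = √(x²+y²) = √(0.419² + 0.634²) = 0.75995
φ = atan2(y, x) mod 360° = atan2(0.634, 0.419) = 56.5400°
|p|² = ρ² + z² = 0.75995² + 0.889² = 1.36784
κ = 2ρ / |p|² = 2×0.75995 / 1.36784 = 1.11116
θ = 2·atan2(ρ, z) = 2·atan2(0.75995, 0.889) = 1.41458 rad
ℓ = θ/κ = 1.41458/1.11116 = 1.27307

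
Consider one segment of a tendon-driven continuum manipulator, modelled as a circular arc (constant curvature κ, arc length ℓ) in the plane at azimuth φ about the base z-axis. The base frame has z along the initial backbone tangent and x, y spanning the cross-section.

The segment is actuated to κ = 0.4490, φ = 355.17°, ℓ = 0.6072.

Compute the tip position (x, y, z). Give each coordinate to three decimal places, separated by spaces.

0.082 -0.007 0.600

θ = κ·ℓ = 0.4490 × 0.6072 = 0.27263 rad
ρ = (1 − cos θ)/κ = (1 − 0.96307)/0.4490 = 0.08226
z = sin θ / κ = 0.26927/0.4490 = 0.59971
x = ρ cos φ = 0.08226 × cos(355.17°) = 0.08197
y = ρ sin φ = 0.08226 × sin(355.17°) = -0.00693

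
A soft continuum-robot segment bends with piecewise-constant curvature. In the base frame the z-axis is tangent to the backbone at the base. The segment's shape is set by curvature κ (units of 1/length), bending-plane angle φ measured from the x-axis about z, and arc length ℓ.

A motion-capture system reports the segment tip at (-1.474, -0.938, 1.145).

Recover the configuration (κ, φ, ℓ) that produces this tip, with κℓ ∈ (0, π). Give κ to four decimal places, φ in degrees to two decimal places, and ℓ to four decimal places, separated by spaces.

ρ = √(x²+y²) = √(-1.474² + -0.938²) = 1.74715
φ = atan2(y, x) mod 360° = atan2(-0.938, -1.474) = 212.4712°
|p|² = ρ² + z² = 1.74715² + 1.145² = 4.36355
κ = 2ρ / |p|² = 2×1.74715 / 4.36355 = 0.80079
θ = 2·atan2(ρ, z) = 2·atan2(1.74715, 1.145) = 1.98133 rad
ℓ = θ/κ = 1.98133/0.80079 = 2.47422

0.8008 212.47 2.4742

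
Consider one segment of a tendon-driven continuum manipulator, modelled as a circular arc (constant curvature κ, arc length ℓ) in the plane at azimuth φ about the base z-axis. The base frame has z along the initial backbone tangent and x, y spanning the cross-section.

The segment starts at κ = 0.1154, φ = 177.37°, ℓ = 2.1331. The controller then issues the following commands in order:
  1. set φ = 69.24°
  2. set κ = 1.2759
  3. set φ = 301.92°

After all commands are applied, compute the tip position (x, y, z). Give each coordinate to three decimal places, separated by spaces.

initial: κ=0.1154, φ=177.37°, ℓ=2.1331
cmd 1: set φ=69.24° → (κ,φ,ℓ)=(0.1154,69.24°,2.1331) → tip=(0.0926,0.2443,2.1116)
cmd 2: set κ=1.2759 → (κ,φ,ℓ)=(1.2759,69.24°,2.1331) → tip=(0.5315,1.4021,0.3196)
cmd 3: set φ=301.92° → (κ,φ,ℓ)=(1.2759,301.92°,2.1331) → tip=(0.7928,-1.2727,0.3196)

0.793 -1.273 0.320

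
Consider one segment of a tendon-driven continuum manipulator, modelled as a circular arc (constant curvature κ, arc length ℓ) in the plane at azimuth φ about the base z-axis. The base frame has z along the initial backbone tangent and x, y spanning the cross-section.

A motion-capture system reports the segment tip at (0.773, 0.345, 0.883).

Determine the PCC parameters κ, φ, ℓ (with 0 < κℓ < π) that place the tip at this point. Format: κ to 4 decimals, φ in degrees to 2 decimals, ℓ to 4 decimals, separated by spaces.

ρ = √(x²+y²) = √(0.773² + 0.345²) = 0.84650
φ = atan2(y, x) mod 360° = atan2(0.345, 0.773) = 24.0518°
|p|² = ρ² + z² = 0.84650² + 0.883² = 1.49624
κ = 2ρ / |p|² = 2×0.84650 / 1.49624 = 1.13149
θ = 2·atan2(ρ, z) = 2·atan2(0.84650, 0.883) = 1.52859 rad
ℓ = θ/κ = 1.52859/1.13149 = 1.35095

1.1315 24.05 1.3509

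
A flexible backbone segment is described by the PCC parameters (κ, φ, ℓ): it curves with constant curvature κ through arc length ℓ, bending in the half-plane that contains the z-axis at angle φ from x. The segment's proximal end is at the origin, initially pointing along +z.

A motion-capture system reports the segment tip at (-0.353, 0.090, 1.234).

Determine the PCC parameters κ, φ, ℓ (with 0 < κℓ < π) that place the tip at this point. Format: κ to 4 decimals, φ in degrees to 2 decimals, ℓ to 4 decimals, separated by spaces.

0.4401 165.70 1.3045

ρ = √(x²+y²) = √(-0.353² + 0.090²) = 0.36429
φ = atan2(y, x) mod 360° = atan2(0.090, -0.353) = 165.6967°
|p|² = ρ² + z² = 0.36429² + 1.234² = 1.65546
κ = 2ρ / |p|² = 2×0.36429 / 1.65546 = 0.44011
θ = 2·atan2(ρ, z) = 2·atan2(0.36429, 1.234) = 0.57412 rad
ℓ = θ/κ = 0.57412/0.44011 = 1.30449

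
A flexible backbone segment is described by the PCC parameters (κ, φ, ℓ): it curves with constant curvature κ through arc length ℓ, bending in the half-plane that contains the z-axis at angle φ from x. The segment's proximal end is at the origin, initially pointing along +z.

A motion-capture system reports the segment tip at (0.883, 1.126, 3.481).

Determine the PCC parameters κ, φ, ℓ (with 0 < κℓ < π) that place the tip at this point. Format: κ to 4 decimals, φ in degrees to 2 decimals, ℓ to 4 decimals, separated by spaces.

ρ = √(x²+y²) = √(0.883² + 1.126²) = 1.43093
φ = atan2(y, x) mod 360° = atan2(1.126, 0.883) = 51.8967°
|p|² = ρ² + z² = 1.43093² + 3.481² = 14.16493
κ = 2ρ / |p|² = 2×1.43093 / 14.16493 = 0.20204
θ = 2·atan2(ρ, z) = 2·atan2(1.43093, 3.481) = 0.78002 rad
ℓ = θ/κ = 0.78002/0.20204 = 3.86077

0.2020 51.90 3.8608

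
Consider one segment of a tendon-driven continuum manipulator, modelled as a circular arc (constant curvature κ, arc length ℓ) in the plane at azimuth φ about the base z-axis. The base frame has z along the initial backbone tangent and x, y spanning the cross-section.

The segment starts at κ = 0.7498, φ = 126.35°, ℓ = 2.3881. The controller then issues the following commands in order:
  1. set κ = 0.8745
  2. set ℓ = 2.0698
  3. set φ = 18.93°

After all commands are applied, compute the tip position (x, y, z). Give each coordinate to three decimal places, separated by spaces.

1.338 0.459 1.111

initial: κ=0.7498, φ=126.35°, ℓ=2.3881
cmd 1: set κ=0.8745 → (κ,φ,ℓ)=(0.8745,126.35°,2.3881) → tip=(-1.0131,1.3767,0.9937)
cmd 2: set ℓ=2.0698 → (κ,φ,ℓ)=(0.8745,126.35°,2.0698) → tip=(-0.8384,1.1392,1.1109)
cmd 3: set φ=18.93° → (κ,φ,ℓ)=(0.8745,18.93°,2.0698) → tip=(1.3380,0.4589,1.1109)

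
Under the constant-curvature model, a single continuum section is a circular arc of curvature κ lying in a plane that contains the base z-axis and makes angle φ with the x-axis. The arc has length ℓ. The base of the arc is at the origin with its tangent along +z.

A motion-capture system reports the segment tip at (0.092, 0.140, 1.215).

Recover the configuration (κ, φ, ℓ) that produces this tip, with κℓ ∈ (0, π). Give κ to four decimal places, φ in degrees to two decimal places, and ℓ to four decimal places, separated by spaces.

ρ = √(x²+y²) = √(0.092² + 0.140²) = 0.16752
φ = atan2(y, x) mod 360° = atan2(0.140, 0.092) = 56.6894°
|p|² = ρ² + z² = 0.16752² + 1.215² = 1.50429
κ = 2ρ / |p|² = 2×0.16752 / 1.50429 = 0.22273
θ = 2·atan2(ρ, z) = 2·atan2(0.16752, 1.215) = 0.27403 rad
ℓ = θ/κ = 0.27403/0.22273 = 1.23034

0.2227 56.69 1.2303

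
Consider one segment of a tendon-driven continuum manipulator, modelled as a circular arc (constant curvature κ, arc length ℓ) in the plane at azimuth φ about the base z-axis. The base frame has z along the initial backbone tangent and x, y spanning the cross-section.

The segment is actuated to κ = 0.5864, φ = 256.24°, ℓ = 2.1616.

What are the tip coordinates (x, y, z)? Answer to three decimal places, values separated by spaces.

-0.284 -1.162 1.628

θ = κ·ℓ = 0.5864 × 2.1616 = 1.26756 rad
ρ = (1 − cos θ)/κ = (1 − 0.29861)/0.5864 = 1.19610
z = sin θ / κ = 0.95438/0.5864 = 1.62752
x = ρ cos φ = 1.19610 × cos(256.24°) = -0.28450
y = ρ sin φ = 1.19610 × sin(256.24°) = -1.16177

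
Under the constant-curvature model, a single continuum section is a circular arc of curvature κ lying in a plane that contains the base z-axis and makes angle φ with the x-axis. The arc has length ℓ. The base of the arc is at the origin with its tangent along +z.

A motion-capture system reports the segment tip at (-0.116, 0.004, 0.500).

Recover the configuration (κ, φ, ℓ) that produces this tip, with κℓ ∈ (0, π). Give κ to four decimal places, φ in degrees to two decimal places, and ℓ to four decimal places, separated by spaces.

0.8811 178.03 0.5178

ρ = √(x²+y²) = √(-0.116² + 0.004²) = 0.11607
φ = atan2(y, x) mod 360° = atan2(0.004, -0.116) = 178.0251°
|p|² = ρ² + z² = 0.11607² + 0.500² = 0.26347
κ = 2ρ / |p|² = 2×0.11607 / 0.26347 = 0.88107
θ = 2·atan2(ρ, z) = 2·atan2(0.11607, 0.500) = 0.45620 rad
ℓ = θ/κ = 0.45620/0.88107 = 0.51777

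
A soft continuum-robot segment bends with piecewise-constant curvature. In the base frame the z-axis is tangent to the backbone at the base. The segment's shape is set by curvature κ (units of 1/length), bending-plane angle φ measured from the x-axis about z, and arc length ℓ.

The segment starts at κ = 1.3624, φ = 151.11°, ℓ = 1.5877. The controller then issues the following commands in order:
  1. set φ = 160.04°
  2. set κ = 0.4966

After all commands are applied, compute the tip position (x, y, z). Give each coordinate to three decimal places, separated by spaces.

initial: κ=1.3624, φ=151.11°, ℓ=1.5877
cmd 1: set φ=160.04° → (κ,φ,ℓ)=(1.3624,160.04°,1.5877) → tip=(-1.0751,0.3904,0.6090)
cmd 2: set κ=0.4966 → (κ,φ,ℓ)=(0.4966,160.04°,1.5877) → tip=(-0.5585,0.2028,1.4282)

-0.558 0.203 1.428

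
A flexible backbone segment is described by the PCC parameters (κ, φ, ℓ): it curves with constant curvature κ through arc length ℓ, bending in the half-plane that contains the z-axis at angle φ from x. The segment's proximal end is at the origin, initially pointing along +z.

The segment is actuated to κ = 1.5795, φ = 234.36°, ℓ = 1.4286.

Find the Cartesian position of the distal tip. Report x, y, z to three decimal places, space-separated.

-0.602 -0.840 0.490

θ = κ·ℓ = 1.5795 × 1.4286 = 2.25647 rad
ρ = (1 − cos θ)/κ = (1 − -0.63320)/1.5795 = 1.03400
z = sin θ / κ = 0.77399/1.5795 = 0.49002
x = ρ cos φ = 1.03400 × cos(234.36°) = -0.60250
y = ρ sin φ = 1.03400 × sin(234.36°) = -0.84032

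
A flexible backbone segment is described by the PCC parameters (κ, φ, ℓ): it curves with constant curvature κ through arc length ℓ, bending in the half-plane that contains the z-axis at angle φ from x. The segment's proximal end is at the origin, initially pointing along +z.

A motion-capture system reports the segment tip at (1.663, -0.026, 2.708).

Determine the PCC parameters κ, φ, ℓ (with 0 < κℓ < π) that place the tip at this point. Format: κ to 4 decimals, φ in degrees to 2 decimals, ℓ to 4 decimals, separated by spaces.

ρ = √(x²+y²) = √(1.663² + -0.026²) = 1.66320
φ = atan2(y, x) mod 360° = atan2(-0.026, 1.663) = 359.1043°
|p|² = ρ² + z² = 1.66320² + 2.708² = 10.09951
κ = 2ρ / |p|² = 2×1.66320 / 10.09951 = 0.32936
θ = 2·atan2(ρ, z) = 2·atan2(1.66320, 2.708) = 1.10156 rad
ℓ = θ/κ = 1.10156/0.32936 = 3.34453

0.3294 359.10 3.3445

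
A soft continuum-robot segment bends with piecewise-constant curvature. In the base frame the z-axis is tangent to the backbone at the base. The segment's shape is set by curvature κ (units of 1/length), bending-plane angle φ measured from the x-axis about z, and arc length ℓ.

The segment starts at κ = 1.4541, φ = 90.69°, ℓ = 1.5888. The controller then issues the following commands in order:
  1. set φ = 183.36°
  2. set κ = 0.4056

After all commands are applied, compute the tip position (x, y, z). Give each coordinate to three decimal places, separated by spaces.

initial: κ=1.4541, φ=90.69°, ℓ=1.5888
cmd 1: set φ=183.36° → (κ,φ,ℓ)=(1.4541,183.36°,1.5888) → tip=(-1.1492,-0.0675,0.5081)
cmd 2: set κ=0.4056 → (κ,φ,ℓ)=(0.4056,183.36°,1.5888) → tip=(-0.4936,-0.0290,1.4811)

-0.494 -0.029 1.481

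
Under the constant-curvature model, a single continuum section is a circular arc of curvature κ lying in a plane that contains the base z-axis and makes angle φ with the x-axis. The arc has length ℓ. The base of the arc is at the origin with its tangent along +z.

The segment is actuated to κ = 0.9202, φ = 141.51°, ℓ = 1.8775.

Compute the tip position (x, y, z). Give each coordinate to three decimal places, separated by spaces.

θ = κ·ℓ = 0.9202 × 1.8775 = 1.72768 rad
ρ = (1 − cos θ)/κ = (1 − -0.15624)/0.9202 = 1.25651
z = sin θ / κ = 0.98772/0.9202 = 1.07338
x = ρ cos φ = 1.25651 × cos(141.51°) = -0.98349
y = ρ sin φ = 1.25651 × sin(141.51°) = 0.78202

-0.983 0.782 1.073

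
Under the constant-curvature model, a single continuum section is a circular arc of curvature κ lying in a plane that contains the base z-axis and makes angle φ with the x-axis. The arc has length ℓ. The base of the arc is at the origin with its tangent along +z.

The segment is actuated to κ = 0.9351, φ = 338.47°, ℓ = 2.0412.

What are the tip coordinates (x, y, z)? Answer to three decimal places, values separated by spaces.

1.325 -0.523 1.009

θ = κ·ℓ = 0.9351 × 2.0412 = 1.90873 rad
ρ = (1 − cos θ)/κ = (1 − -0.33153)/0.9351 = 1.42395
z = sin θ / κ = 0.94344/0.9351 = 1.00892
x = ρ cos φ = 1.42395 × cos(338.47°) = 1.32459
y = ρ sin φ = 1.42395 × sin(338.47°) = -0.52257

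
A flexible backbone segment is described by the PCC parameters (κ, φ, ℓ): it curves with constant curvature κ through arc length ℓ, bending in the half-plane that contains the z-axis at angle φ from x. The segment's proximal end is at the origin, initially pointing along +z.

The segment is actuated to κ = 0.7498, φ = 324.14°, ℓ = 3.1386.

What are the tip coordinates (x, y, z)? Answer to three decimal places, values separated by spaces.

θ = κ·ℓ = 0.7498 × 3.1386 = 2.35332 rad
ρ = (1 − cos θ)/κ = (1 − -0.70507)/0.7498 = 2.27404
z = sin θ / κ = 0.70913/0.7498 = 0.94577
x = ρ cos φ = 2.27404 × cos(324.14°) = 1.84300
y = ρ sin φ = 2.27404 × sin(324.14°) = -1.33215

1.843 -1.332 0.946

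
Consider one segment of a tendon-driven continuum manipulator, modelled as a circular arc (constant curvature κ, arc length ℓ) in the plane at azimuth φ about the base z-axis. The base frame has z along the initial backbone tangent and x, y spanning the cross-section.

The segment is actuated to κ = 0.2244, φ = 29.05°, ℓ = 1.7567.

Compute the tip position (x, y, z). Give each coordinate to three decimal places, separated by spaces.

0.299 0.166 1.712

θ = κ·ℓ = 0.2244 × 1.7567 = 0.39420 rad
ρ = (1 − cos θ)/κ = (1 − 0.92330)/0.2244 = 0.34179
z = sin θ / κ = 0.38407/0.2244 = 1.71155
x = ρ cos φ = 0.34179 × cos(29.05°) = 0.29879
y = ρ sin φ = 0.34179 × sin(29.05°) = 0.16596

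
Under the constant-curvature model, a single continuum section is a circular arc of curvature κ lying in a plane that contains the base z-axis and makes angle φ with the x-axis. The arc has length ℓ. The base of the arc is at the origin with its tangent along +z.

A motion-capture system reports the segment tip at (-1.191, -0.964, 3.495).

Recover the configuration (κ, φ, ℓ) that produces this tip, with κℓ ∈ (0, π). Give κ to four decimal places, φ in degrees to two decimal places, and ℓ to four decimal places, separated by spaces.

0.2104 218.99 3.9269

ρ = √(x²+y²) = √(-1.191² + -0.964²) = 1.53225
φ = atan2(y, x) mod 360° = atan2(-0.964, -1.191) = 218.9868°
|p|² = ρ² + z² = 1.53225² + 3.495² = 14.56280
κ = 2ρ / |p|² = 2×1.53225 / 14.56280 = 0.21043
θ = 2·atan2(ρ, z) = 2·atan2(1.53225, 3.495) = 0.82635 rad
ℓ = θ/κ = 0.82635/0.21043 = 3.92690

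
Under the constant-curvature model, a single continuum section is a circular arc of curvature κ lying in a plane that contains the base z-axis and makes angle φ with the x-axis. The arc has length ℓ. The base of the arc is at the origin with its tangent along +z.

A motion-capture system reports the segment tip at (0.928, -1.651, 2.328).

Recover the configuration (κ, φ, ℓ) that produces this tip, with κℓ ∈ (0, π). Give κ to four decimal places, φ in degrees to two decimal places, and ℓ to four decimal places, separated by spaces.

ρ = √(x²+y²) = √(0.928² + -1.651²) = 1.89393
φ = atan2(y, x) mod 360° = atan2(-1.651, 0.928) = 299.3396°
|p|² = ρ² + z² = 1.89393² + 2.328² = 9.00657
κ = 2ρ / |p|² = 2×1.89393 / 9.00657 = 0.42057
θ = 2·atan2(ρ, z) = 2·atan2(1.89393, 2.328) = 1.36589 rad
ℓ = θ/κ = 1.36589/0.42057 = 3.24774

0.4206 299.34 3.2477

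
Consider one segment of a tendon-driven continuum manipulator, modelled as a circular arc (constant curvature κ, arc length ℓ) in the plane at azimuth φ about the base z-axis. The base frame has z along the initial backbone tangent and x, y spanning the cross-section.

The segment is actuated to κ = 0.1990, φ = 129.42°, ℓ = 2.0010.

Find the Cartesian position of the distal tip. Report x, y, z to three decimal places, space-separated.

-0.250 0.304 1.949

θ = κ·ℓ = 0.1990 × 2.0010 = 0.39820 rad
ρ = (1 − cos θ)/κ = (1 − 0.92176)/0.1990 = 0.39316
z = sin θ / κ = 0.38776/0.1990 = 1.94854
x = ρ cos φ = 0.39316 × cos(129.42°) = -0.24966
y = ρ sin φ = 0.39316 × sin(129.42°) = 0.30372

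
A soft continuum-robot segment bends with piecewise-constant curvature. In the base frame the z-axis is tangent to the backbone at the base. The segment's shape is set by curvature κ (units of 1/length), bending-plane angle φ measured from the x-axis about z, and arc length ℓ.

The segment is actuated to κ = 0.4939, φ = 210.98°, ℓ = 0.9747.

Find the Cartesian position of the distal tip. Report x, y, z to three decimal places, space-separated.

-0.197 -0.118 0.937

θ = κ·ℓ = 0.4939 × 0.9747 = 0.48140 rad
ρ = (1 − cos θ)/κ = (1 − 0.88635)/0.4939 = 0.23012
z = sin θ / κ = 0.46302/0.4939 = 0.93749
x = ρ cos φ = 0.23012 × cos(210.98°) = -0.19729
y = ρ sin φ = 0.23012 × sin(210.98°) = -0.11845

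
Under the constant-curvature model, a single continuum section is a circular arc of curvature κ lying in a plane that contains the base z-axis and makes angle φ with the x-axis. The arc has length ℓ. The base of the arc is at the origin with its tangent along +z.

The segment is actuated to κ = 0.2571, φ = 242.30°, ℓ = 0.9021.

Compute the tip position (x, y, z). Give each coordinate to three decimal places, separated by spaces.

θ = κ·ℓ = 0.2571 × 0.9021 = 0.23193 rad
ρ = (1 − cos θ)/κ = (1 − 0.97322)/0.2571 = 0.10414
z = sin θ / κ = 0.22986/0.2571 = 0.89403
x = ρ cos φ = 0.10414 × cos(242.30°) = -0.04841
y = ρ sin φ = 0.10414 × sin(242.30°) = -0.09221

-0.048 -0.092 0.894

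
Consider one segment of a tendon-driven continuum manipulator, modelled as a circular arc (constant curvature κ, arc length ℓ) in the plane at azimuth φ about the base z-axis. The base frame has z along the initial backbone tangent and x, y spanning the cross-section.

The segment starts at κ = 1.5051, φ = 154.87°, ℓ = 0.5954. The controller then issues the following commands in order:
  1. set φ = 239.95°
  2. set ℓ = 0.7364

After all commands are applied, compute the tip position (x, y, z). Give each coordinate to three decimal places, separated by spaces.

-0.184 -0.319 0.595

initial: κ=1.5051, φ=154.87°, ℓ=0.5954
cmd 1: set φ=239.95° → (κ,φ,ℓ)=(1.5051,239.95°,0.5954) → tip=(-0.1249,-0.2159,0.5188)
cmd 2: set ℓ=0.7364 → (κ,φ,ℓ)=(1.5051,239.95°,0.7364) → tip=(-0.1843,-0.3185,0.5946)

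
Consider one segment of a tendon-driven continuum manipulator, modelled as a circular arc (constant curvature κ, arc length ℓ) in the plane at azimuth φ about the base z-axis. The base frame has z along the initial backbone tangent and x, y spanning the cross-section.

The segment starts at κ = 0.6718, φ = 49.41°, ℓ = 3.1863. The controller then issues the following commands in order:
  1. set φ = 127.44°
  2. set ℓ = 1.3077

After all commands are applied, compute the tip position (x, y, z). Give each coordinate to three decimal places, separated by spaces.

initial: κ=0.6718, φ=49.41°, ℓ=3.1863
cmd 1: set φ=127.44° → (κ,φ,ℓ)=(0.6718,127.44°,3.1863) → tip=(-1.3931,1.8194,1.2534)
cmd 2: set ℓ=1.3077 → (κ,φ,ℓ)=(0.6718,127.44°,1.3077) → tip=(-0.3273,0.4275,1.1459)

-0.327 0.427 1.146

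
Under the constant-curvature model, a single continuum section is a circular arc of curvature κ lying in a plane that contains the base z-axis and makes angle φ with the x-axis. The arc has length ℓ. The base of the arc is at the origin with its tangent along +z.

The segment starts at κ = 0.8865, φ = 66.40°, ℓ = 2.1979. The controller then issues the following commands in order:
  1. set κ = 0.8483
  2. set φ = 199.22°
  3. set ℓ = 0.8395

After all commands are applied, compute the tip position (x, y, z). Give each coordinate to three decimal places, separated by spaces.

-0.271 -0.094 0.770

initial: κ=0.8865, φ=66.40°, ℓ=2.1979
cmd 1: set κ=0.8483 → (κ,φ,ℓ)=(0.8483,66.40°,2.1979) → tip=(0.6086,1.3929,1.1284)
cmd 2: set φ=199.22° → (κ,φ,ℓ)=(0.8483,199.22°,2.1979) → tip=(-1.4353,-0.5004,1.1284)
cmd 3: set ℓ=0.8395 → (κ,φ,ℓ)=(0.8483,199.22°,0.8395) → tip=(-0.2705,-0.0943,0.7703)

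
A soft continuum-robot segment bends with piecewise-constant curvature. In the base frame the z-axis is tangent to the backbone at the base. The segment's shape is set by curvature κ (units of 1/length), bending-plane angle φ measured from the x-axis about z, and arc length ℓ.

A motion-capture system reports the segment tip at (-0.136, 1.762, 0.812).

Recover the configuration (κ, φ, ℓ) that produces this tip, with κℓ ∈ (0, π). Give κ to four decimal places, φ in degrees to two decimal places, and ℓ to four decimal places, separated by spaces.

0.9344 94.41 2.4402

ρ = √(x²+y²) = √(-0.136² + 1.762²) = 1.76724
φ = atan2(y, x) mod 360° = atan2(1.762, -0.136) = 94.4136°
|p|² = ρ² + z² = 1.76724² + 0.812² = 3.78248
κ = 2ρ / |p|² = 2×1.76724 / 3.78248 = 0.93443
θ = 2·atan2(ρ, z) = 2·atan2(1.76724, 0.812) = 2.28018 rad
ℓ = θ/κ = 2.28018/0.93443 = 2.44018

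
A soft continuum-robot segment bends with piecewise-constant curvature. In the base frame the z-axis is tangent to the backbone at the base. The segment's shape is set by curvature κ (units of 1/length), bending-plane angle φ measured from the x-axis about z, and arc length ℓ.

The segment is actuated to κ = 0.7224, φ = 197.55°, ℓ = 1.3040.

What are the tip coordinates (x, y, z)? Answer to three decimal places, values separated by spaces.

θ = κ·ℓ = 0.7224 × 1.3040 = 0.94201 rad
ρ = (1 − cos θ)/κ = (1 − 0.58816)/0.7224 = 0.57009
z = sin θ / κ = 0.80874/0.7224 = 1.11952
x = ρ cos φ = 0.57009 × cos(197.55°) = -0.54356
y = ρ sin φ = 0.57009 × sin(197.55°) = -0.17191

-0.544 -0.172 1.120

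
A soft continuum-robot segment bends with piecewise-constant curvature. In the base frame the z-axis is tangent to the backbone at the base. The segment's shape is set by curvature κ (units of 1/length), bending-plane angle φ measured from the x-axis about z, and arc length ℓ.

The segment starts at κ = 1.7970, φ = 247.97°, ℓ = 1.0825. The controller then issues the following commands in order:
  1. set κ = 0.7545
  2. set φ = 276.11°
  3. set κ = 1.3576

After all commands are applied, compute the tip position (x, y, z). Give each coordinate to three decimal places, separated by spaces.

initial: κ=1.7970, φ=247.97°, ℓ=1.0825
cmd 1: set κ=0.7545 → (κ,φ,ℓ)=(0.7545,247.97°,1.0825) → tip=(-0.1568,-0.3875,0.9661)
cmd 2: set φ=276.11° → (κ,φ,ℓ)=(0.7545,276.11°,1.0825) → tip=(0.0445,-0.4157,0.9661)
cmd 3: set κ=1.3576 → (κ,φ,ℓ)=(1.3576,276.11°,1.0825) → tip=(0.0705,-0.6584,0.7328)

0.070 -0.658 0.733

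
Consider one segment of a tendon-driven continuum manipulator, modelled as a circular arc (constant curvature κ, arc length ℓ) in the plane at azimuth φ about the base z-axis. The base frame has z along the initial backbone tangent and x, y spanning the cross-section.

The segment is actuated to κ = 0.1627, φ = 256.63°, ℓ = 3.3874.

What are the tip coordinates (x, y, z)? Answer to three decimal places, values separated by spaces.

-0.210 -0.885 3.219

θ = κ·ℓ = 0.1627 × 3.3874 = 0.55113 rad
ρ = (1 − cos θ)/κ = (1 − 0.85193)/0.1627 = 0.91006
z = sin θ / κ = 0.52365/0.1627 = 3.21850
x = ρ cos φ = 0.91006 × cos(256.63°) = -0.21044
y = ρ sin φ = 0.91006 × sin(256.63°) = -0.88539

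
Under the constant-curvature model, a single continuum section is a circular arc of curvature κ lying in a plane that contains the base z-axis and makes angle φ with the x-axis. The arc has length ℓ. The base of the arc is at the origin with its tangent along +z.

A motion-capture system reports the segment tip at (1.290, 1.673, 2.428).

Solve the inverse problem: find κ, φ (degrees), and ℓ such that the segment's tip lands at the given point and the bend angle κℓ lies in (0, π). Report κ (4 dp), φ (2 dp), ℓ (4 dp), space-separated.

ρ = √(x²+y²) = √(1.290² + 1.673²) = 2.11259
φ = atan2(y, x) mod 360° = atan2(1.673, 1.290) = 52.3653°
|p|² = ρ² + z² = 2.11259² + 2.428² = 10.35821
κ = 2ρ / |p|² = 2×2.11259 / 10.35821 = 0.40791
θ = 2·atan2(ρ, z) = 2·atan2(2.11259, 2.428) = 1.43209 rad
ℓ = θ/κ = 1.43209/0.40791 = 3.51083

0.4079 52.37 3.5108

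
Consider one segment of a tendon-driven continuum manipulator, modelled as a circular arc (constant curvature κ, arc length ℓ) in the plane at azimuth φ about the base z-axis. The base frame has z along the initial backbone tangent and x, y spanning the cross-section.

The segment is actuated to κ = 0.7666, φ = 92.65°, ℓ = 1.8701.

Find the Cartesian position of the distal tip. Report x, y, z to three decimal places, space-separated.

-0.052 1.125 1.292

θ = κ·ℓ = 0.7666 × 1.8701 = 1.43362 rad
ρ = (1 − cos θ)/κ = (1 − 0.13675)/0.7666 = 1.12608
z = sin θ / κ = 0.99061/0.7666 = 1.29221
x = ρ cos φ = 1.12608 × cos(92.65°) = -0.05206
y = ρ sin φ = 1.12608 × sin(92.65°) = 1.12487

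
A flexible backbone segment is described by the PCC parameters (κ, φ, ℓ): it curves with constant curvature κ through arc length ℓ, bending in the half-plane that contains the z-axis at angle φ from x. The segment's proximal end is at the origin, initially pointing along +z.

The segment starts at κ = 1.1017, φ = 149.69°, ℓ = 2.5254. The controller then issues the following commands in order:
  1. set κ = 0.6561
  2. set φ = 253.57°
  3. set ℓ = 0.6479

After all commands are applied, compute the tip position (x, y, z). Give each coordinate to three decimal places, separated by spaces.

initial: κ=1.1017, φ=149.69°, ℓ=2.5254
cmd 1: set κ=0.6561 → (κ,φ,ℓ)=(0.6561,149.69°,2.5254) → tip=(-1.4290,0.8354,1.5185)
cmd 2: set φ=253.57° → (κ,φ,ℓ)=(0.6561,253.57°,2.5254) → tip=(-0.4682,-1.5877,1.5185)
cmd 3: set ℓ=0.6479 → (κ,φ,ℓ)=(0.6561,253.57°,0.6479) → tip=(-0.0384,-0.1301,0.6286)

-0.038 -0.130 0.629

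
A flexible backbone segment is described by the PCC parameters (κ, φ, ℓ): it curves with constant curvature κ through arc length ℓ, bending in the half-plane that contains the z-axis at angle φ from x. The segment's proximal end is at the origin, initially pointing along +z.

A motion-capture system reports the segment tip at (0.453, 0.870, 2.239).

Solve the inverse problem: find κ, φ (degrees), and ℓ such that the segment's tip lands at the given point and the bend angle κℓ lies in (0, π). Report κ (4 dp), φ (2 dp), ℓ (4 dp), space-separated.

0.3283 62.49 2.5153

ρ = √(x²+y²) = √(0.453² + 0.870²) = 0.98087
φ = atan2(y, x) mod 360° = atan2(0.870, 0.453) = 62.4945°
|p|² = ρ² + z² = 0.98087² + 2.239² = 5.97523
κ = 2ρ / |p|² = 2×0.98087 / 5.97523 = 0.32831
θ = 2·atan2(ρ, z) = 2·atan2(0.98087, 2.239) = 0.82580 rad
ℓ = θ/κ = 0.82580/0.32831 = 2.51529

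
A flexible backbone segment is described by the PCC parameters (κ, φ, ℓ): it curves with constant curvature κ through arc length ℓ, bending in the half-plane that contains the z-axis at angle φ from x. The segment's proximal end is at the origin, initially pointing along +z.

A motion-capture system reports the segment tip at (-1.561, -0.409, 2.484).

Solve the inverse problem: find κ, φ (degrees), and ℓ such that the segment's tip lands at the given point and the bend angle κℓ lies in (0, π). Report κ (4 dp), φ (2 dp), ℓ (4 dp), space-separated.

0.3678 194.68 3.1326

ρ = √(x²+y²) = √(-1.561² + -0.409²) = 1.61369
φ = atan2(y, x) mod 360° = atan2(-0.409, -1.561) = 194.6821°
|p|² = ρ² + z² = 1.61369² + 2.484² = 8.77426
κ = 2ρ / |p|² = 2×1.61369 / 8.77426 = 0.36782
θ = 2·atan2(ρ, z) = 2·atan2(1.61369, 2.484) = 1.15224 rad
ℓ = θ/κ = 1.15224/0.36782 = 3.13257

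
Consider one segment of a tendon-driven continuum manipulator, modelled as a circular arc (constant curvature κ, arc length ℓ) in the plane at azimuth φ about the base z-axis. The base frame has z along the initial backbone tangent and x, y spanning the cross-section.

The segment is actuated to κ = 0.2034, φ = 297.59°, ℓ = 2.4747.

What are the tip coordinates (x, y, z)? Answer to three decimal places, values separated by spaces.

θ = κ·ℓ = 0.2034 × 2.4747 = 0.50335 rad
ρ = (1 − cos θ)/κ = (1 − 0.87597)/0.2034 = 0.60979
z = sin θ / κ = 0.48237/0.2034 = 2.37152
x = ρ cos φ = 0.60979 × cos(297.59°) = 0.28242
y = ρ sin φ = 0.60979 × sin(297.59°) = -0.54044

0.282 -0.540 2.372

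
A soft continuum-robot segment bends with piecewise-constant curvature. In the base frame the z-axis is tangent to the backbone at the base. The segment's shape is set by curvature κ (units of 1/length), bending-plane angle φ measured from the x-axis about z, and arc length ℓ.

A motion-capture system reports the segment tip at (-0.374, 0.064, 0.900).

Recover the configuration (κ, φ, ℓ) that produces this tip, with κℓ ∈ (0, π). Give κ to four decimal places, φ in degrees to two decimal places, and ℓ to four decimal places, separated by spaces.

0.7955 170.29 1.0031

ρ = √(x²+y²) = √(-0.374² + 0.064²) = 0.37944
φ = atan2(y, x) mod 360° = atan2(0.064, -0.374) = 170.2894°
|p|² = ρ² + z² = 0.37944² + 0.900² = 0.95397
κ = 2ρ / |p|² = 2×0.37944 / 0.95397 = 0.79549
θ = 2·atan2(ρ, z) = 2·atan2(0.37944, 0.900) = 0.79797 rad
ℓ = θ/κ = 0.79797/0.79549 = 1.00312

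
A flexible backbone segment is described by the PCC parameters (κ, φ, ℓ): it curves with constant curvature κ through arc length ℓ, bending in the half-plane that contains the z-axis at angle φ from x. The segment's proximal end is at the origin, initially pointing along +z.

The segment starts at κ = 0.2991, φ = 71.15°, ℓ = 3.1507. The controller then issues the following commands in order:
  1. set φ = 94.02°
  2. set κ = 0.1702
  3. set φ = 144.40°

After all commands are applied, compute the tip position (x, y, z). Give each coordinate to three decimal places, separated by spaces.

-0.671 0.480 3.002

initial: κ=0.2991, φ=71.15°, ℓ=3.1507
cmd 1: set φ=94.02° → (κ,φ,ℓ)=(0.2991,94.02°,3.1507) → tip=(-0.0966,1.3745,2.7046)
cmd 2: set κ=0.1702 → (κ,φ,ℓ)=(0.1702,94.02°,3.1507) → tip=(-0.0578,0.8227,3.0019)
cmd 3: set φ=144.40° → (κ,φ,ℓ)=(0.1702,144.40°,3.1507) → tip=(-0.6706,0.4801,3.0019)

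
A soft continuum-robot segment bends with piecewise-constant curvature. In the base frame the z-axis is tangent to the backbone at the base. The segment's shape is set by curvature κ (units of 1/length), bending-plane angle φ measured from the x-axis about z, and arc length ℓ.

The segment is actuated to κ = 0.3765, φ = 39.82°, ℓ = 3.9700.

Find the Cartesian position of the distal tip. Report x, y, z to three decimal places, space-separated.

1.885 1.572 2.648

θ = κ·ℓ = 0.3765 × 3.9700 = 1.49471 rad
ρ = (1 − cos θ)/κ = (1 − 0.07602)/0.3765 = 2.45414
z = sin θ / κ = 0.99711/0.3765 = 2.64836
x = ρ cos φ = 2.45414 × cos(39.82°) = 1.88492
y = ρ sin φ = 2.45414 × sin(39.82°) = 1.57157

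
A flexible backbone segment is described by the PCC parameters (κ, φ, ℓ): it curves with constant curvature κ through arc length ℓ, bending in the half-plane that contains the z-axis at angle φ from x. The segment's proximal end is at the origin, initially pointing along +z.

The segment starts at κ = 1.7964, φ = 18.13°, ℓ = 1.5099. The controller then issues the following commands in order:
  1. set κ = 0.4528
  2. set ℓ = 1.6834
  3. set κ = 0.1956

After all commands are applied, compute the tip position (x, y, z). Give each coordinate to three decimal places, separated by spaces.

0.261 0.085 1.653

initial: κ=1.7964, φ=18.13°, ℓ=1.5099
cmd 1: set κ=0.4528 → (κ,φ,ℓ)=(0.4528,18.13°,1.5099) → tip=(0.4717,0.1545,1.3950)
cmd 2: set ℓ=1.6834 → (κ,φ,ℓ)=(0.4528,18.13°,1.6834) → tip=(0.5808,0.1902,1.5251)
cmd 3: set κ=0.1956 → (κ,φ,ℓ)=(0.1956,18.13°,1.6834) → tip=(0.2610,0.0855,1.6531)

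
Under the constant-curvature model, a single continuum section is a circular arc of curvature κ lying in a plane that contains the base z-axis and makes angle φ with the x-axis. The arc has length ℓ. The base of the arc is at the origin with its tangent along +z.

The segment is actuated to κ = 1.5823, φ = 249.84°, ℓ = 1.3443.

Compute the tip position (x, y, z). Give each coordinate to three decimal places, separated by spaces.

-0.333 -0.907 0.537

θ = κ·ℓ = 1.5823 × 1.3443 = 2.12709 rad
ρ = (1 − cos θ)/κ = (1 − -0.52804)/1.5823 = 0.96571
z = sin θ / κ = 0.84922/1.5823 = 0.53670
x = ρ cos φ = 0.96571 × cos(249.84°) = -0.33282
y = ρ sin φ = 0.96571 × sin(249.84°) = -0.90654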